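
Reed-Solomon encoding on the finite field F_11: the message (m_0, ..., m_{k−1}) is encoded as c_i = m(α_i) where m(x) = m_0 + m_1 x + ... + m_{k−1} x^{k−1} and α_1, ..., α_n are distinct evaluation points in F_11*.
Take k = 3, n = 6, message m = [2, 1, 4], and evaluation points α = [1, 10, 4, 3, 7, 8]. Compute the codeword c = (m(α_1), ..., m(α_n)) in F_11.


c = [7, 5, 4, 8, 7, 2]

Message polynomial: m(x) = 2 + 1·x + 4·x^2 (mod 11).
For each evaluation point α_i, compute m(α_i) mod 11:
  α_1 = 1: Horner steps 4 → 5 → 7, so m(1) = 7.
  α_2 = 10: Horner steps 4 → 8 → 5, so m(10) = 5.
  α_3 = 4: Horner steps 4 → 6 → 4, so m(4) = 4.
  α_4 = 3: Horner steps 4 → 2 → 8, so m(3) = 8.
  α_5 = 7: Horner steps 4 → 7 → 7, so m(7) = 7.
  α_6 = 8: Horner steps 4 → 0 → 2, so m(8) = 2.
Codeword c = [7, 5, 4, 8, 7, 2] ∈ F_11^6.


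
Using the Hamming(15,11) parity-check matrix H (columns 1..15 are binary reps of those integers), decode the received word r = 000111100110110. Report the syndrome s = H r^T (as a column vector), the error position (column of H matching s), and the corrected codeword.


s = (0, 0, 1, 0)^T, error position = 2, corrected codeword c = 010111100110110

Compute s = H r^T mod 2 one row at a time:
  s_1 = 0 + 0 + 1 + 1 + 0 + 1 + 1 + 0 = 4 ≡ 0 (mod 2).
  s_2 = 1 + 1 + 1 + 1 + 0 + 1 + 1 + 0 = 6 ≡ 0 (mod 2).
  s_3 = 0 + 0 + 1 + 1 + 1 + 1 + 1 + 0 = 5 ≡ 1 (mod 2).
  s_4 = 0 + 0 + 1 + 1 + 0 + 1 + 1 + 0 = 4 ≡ 0 (mod 2).
s = (0, 0, 1, 0)^T — this equals column 2 of H (binary 0010), so error is at position 2.
Correct: flip bit 2 of r = 000111100110110 to get c = 010111100110110.


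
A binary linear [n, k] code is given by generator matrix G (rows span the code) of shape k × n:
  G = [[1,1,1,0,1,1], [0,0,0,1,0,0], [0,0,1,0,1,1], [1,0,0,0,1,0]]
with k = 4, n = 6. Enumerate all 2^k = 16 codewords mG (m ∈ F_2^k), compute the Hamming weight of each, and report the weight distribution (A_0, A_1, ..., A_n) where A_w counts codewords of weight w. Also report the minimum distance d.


Weight distribution: A_0 = 1, A_1 = 1, A_2 = 3, A_3 = 6, A_4 = 3, A_5 = 1, A_6 = 1. Minimum distance d = 1.

Enumerate all 2^4 = 16 messages m ∈ F_2^4.
For each, compute codeword c = mG in F_2^6, then tally its weight.
  m = 0000 → c = 000000, weight = 0.
  m = 1000 → c = 111011, weight = 5.
  m = 0100 → c = 000100, weight = 1.
  m = 1100 → c = 111111, weight = 6.
  m = 0010 → c = 001011, weight = 3.
  m = 1010 → c = 110000, weight = 2.
  m = 0110 → c = 001111, weight = 4.
  m = 1110 → c = 110100, weight = 3.
  m = 0001 → c = 100010, weight = 2.
  m = 1001 → c = 011001, weight = 3.
  m = 0101 → c = 100110, weight = 3.
  m = 1101 → c = 011101, weight = 4.
  m = 0011 → c = 101001, weight = 3.
  m = 1011 → c = 010010, weight = 2.
  m = 0111 → c = 101101, weight = 4.
  m = 1111 → c = 010110, weight = 3.
Tally weights:
  weight 0: 1 codewords.
  weight 1: 1 codewords.
  weight 2: 3 codewords.
  weight 3: 6 codewords.
  weight 4: 3 codewords.
  weight 5: 1 codewords.
  weight 6: 1 codewords.
Minimum distance d = smallest w > 0 with A_w > 0 = 1.
Sanity: Σ A_w = 16 = 2^4 = 16 ✓.


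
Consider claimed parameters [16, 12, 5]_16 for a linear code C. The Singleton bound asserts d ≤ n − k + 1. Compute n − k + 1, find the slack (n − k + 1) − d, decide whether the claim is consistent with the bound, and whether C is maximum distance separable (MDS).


Singleton RHS = n − k + 1 = 5, slack = 0, bound satisfied, MDS.

Singleton bound: d ≤ n − k + 1.
Here n = 16, k = 12, so n − k + 1 = 5.
Given d = 5, check d ≤ 5: YES.
Slack = (n − k + 1) − d = 0.
The code is MDS (slack = 0).
Description: the claimed parameters are [16, 12, 5]_16; such a code would be MDS (meets Singleton bound).


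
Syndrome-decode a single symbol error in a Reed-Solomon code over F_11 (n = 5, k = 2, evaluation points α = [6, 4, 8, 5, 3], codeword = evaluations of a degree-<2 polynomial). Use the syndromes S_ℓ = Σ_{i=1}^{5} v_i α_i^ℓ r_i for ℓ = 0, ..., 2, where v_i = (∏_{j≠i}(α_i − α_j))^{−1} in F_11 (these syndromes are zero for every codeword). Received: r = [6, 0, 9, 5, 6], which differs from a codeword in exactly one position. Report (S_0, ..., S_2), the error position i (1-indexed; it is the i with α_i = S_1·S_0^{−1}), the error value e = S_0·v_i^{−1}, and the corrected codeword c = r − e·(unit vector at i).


S = (4, 2, 1), error at position 1, error magnitude e = 7, c = [10, 0, 9, 5, 6].

Step 1: column multipliers v_i = (∏_{j≠i}(α_i − α_j))^{−1} mod 11.
  i = 1 (α = 6): (6−4)(6−8)(6−5)(6−3) = 2·(−2)·1·3 = −12 ≡ 10, so v_1 = 10^{−1} = 10 (mod 11).
  i = 2 (α = 4): (4−6)(4−8)(4−5)(4−3) = (−2)·(−4)·(−1)·1 = −8 ≡ 3, so v_2 = 3^{−1} = 4 (mod 11).
  i = 3 (α = 8): (8−6)(8−4)(8−5)(8−3) = 2·4·3·5 = 120 ≡ 10, so v_3 = 10^{−1} = 10 (mod 11).
  i = 4 (α = 5): (5−6)(5−4)(5−8)(5−3) = (−1)·1·(−3)·2 = 6 ≡ 6, so v_4 = 6^{−1} = 2 (mod 11).
  i = 5 (α = 3): (3−6)(3−4)(3−8)(3−5) = (−3)·(−1)·(−5)·(−2) = 30 ≡ 8, so v_5 = 8^{−1} = 7 (mod 11).
  v = [10, 4, 10, 2, 7].
Step 2: syndromes of r = [6, 0, 9, 5, 6] (all sums mod 11).
  S_0 = Σ v_i r_i = 10·6 + 4·0 + 10·9 + 2·5 + 7·6 = 202 ≡ 4.
  S_1 = Σ v_i α_i r_i = 10·6·6 + 4·4·0 + 10·8·9 + 2·5·5 + 7·3·6 = 1256 ≡ 2.
  α_i^2 mod 11 = [3, 5, 9, 3, 9].
  S_2 = Σ v_i α_i^2 r_i = 10·3·6 + 4·5·0 + 10·9·9 + 2·3·5 + 7·9·6 = 1398 ≡ 1.
  S = (4, 2, 1) ≠ 0, so r is not a codeword (an error is present).
Step 3: locate the error. For a single error e at position i, S_ℓ = v_i·e·α_i^ℓ, so α_err = S_1/S_0.
  S_0^{−1} = 4^{−1} = 3 (mod 11), so α_err = 2·3 = 6 ≡ 6 = α_1. Error position i = 1.
  Consistency check: S_2/S_1 = 1·6 = 6 ≡ 6 = α_err ✓ (single-error assumption holds).
Step 4: error magnitude e = S_0/v_1 = S_0·∏_{j≠1}(α_1 − α_j) = 4·10 = 40 ≡ 7 (mod 11).
Step 5: correct position 1: c_1 = r_1 − e = 6 − 7 ≡ 10 (mod 11). Hence c = [10, 0, 9, 5, 6].
  Check: interpolating c through the α_i gives m(x) = 2 + 5·x (degree < 2) with m(α_i) = c_i for every i, so c is indeed a codeword.


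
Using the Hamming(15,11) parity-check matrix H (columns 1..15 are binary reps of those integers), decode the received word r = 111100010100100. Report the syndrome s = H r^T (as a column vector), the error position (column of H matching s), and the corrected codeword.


s = (1, 0, 1, 1)^T, error position = 11, corrected codeword c = 111100010110100

Compute s = H r^T mod 2 one row at a time:
  s_1 = 1 + 0 + 1 + 0 + 0 + 1 + 0 + 0 = 3 ≡ 1 (mod 2).
  s_2 = 1 + 0 + 0 + 0 + 0 + 1 + 0 + 0 = 2 ≡ 0 (mod 2).
  s_3 = 1 + 1 + 0 + 0 + 1 + 0 + 0 + 0 = 3 ≡ 1 (mod 2).
  s_4 = 1 + 1 + 0 + 0 + 0 + 0 + 1 + 0 = 3 ≡ 1 (mod 2).
s = (1, 0, 1, 1)^T — this equals column 11 of H (binary 1011), so error is at position 11.
Correct: flip bit 11 of r = 111100010100100 to get c = 111100010110100.


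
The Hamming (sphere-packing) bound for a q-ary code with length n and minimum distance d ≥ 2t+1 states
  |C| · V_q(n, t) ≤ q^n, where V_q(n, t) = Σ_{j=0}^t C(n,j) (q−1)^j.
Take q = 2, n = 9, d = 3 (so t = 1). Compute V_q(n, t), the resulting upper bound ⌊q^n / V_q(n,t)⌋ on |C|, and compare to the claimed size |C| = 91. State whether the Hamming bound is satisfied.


V_q(n, t) = 10, q^n = 512, Hamming bound = 51, |C| = 91 > bound (violated).

Step 1: Compute V_q(n, t) = Σ_{j=0}^1 C(n, j) (q−1)^j.
  j = 0: C(9,0)·(1)^0 = 1·1 = 1.
  j = 1: C(9,1)·(1)^1 = 9·1 = 9.
  V_q(n, t) = 1 + 9 = 10.
Step 2: q^n = 2^9 = 512.
Step 3: Hamming bound ⌊q^n / V_q(n,t)⌋ = ⌊512/10⌋ = 51.
Step 4: Compare |C| = 91 to 51: violated.
The claimed |C| lies above the Hamming bound, so no 2-ary code of length 9 with d ≥ 3 can have 91 codewords.


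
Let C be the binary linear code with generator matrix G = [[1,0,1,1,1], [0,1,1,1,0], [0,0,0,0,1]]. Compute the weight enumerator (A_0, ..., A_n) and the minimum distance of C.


Weight distribution: A_0 = 1, A_1 = 1, A_2 = 1, A_3 = 3, A_4 = 2. Minimum distance d = 1.

Enumerate all 2^3 = 8 messages m ∈ F_2^3.
For each, compute codeword c = mG in F_2^5, then tally its weight.
  m = 000 → c = 00000, weight = 0.
  m = 100 → c = 10111, weight = 4.
  m = 010 → c = 01110, weight = 3.
  m = 110 → c = 11001, weight = 3.
  m = 001 → c = 00001, weight = 1.
  m = 101 → c = 10110, weight = 3.
  m = 011 → c = 01111, weight = 4.
  m = 111 → c = 11000, weight = 2.
Tally weights:
  weight 0: 1 codewords.
  weight 1: 1 codewords.
  weight 2: 1 codewords.
  weight 3: 3 codewords.
  weight 4: 2 codewords.
Minimum distance d = smallest w > 0 with A_w > 0 = 1.
Sanity: Σ A_w = 8 = 2^3 = 8 ✓.


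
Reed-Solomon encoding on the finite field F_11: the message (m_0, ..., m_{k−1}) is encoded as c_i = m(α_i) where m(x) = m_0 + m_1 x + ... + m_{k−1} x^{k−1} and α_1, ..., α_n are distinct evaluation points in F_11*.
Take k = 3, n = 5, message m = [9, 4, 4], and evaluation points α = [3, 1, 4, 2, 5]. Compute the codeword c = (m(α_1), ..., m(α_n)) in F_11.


c = [2, 6, 1, 0, 8]

Message polynomial: m(x) = 9 + 4·x + 4·x^2 (mod 11).
For each evaluation point α_i, compute m(α_i) mod 11:
  α_1 = 3: Horner steps 4 → 5 → 2, so m(3) = 2.
  α_2 = 1: Horner steps 4 → 8 → 6, so m(1) = 6.
  α_3 = 4: Horner steps 4 → 9 → 1, so m(4) = 1.
  α_4 = 2: Horner steps 4 → 1 → 0, so m(2) = 0.
  α_5 = 5: Horner steps 4 → 2 → 8, so m(5) = 8.
Codeword c = [2, 6, 1, 0, 8] ∈ F_11^5.


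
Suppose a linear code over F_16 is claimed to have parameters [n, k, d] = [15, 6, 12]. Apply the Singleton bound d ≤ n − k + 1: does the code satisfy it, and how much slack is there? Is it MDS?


Singleton RHS = n − k + 1 = 10, slack = -2, bound violated (no such code; not MDS).

Singleton bound: d ≤ n − k + 1.
Here n = 15, k = 6, so n − k + 1 = 10.
Given d = 12, check d ≤ 10: NO.
Slack = (n − k + 1) − d = -2.
The slack is negative: d = 12 exceeds n − k + 1 = 10 by 2, so the Singleton bound is violated and no linear [15, 6, 12]_16 code can exist. In particular it is not MDS (MDS requires d = n − k + 1 exactly).
Description: the claimed parameters are [15, 6, 12]_16; such a code would be impossible (violates the Singleton bound).


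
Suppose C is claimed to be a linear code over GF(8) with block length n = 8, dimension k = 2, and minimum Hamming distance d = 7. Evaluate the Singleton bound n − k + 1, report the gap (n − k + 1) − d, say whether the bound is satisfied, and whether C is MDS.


Singleton RHS = n − k + 1 = 7, slack = 0, bound satisfied, MDS.

Singleton bound: d ≤ n − k + 1.
Here n = 8, k = 2, so n − k + 1 = 7.
Given d = 7, check d ≤ 7: YES.
Slack = (n − k + 1) − d = 0.
The code is MDS (slack = 0).
Description: the claimed parameters are [8, 2, 7]_8; such a code would be MDS (meets Singleton bound).


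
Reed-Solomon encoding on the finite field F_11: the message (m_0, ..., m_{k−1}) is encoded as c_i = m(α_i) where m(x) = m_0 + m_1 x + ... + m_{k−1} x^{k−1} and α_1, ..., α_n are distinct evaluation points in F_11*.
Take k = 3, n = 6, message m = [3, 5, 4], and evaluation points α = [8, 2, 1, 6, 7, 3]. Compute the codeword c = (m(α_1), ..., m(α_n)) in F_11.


c = [2, 7, 1, 1, 3, 10]

Message polynomial: m(x) = 3 + 5·x + 4·x^2 (mod 11).
For each evaluation point α_i, compute m(α_i) mod 11:
  α_1 = 8: Horner steps 4 → 4 → 2, so m(8) = 2.
  α_2 = 2: Horner steps 4 → 2 → 7, so m(2) = 7.
  α_3 = 1: Horner steps 4 → 9 → 1, so m(1) = 1.
  α_4 = 6: Horner steps 4 → 7 → 1, so m(6) = 1.
  α_5 = 7: Horner steps 4 → 0 → 3, so m(7) = 3.
  α_6 = 3: Horner steps 4 → 6 → 10, so m(3) = 10.
Codeword c = [2, 7, 1, 1, 3, 10] ∈ F_11^6.


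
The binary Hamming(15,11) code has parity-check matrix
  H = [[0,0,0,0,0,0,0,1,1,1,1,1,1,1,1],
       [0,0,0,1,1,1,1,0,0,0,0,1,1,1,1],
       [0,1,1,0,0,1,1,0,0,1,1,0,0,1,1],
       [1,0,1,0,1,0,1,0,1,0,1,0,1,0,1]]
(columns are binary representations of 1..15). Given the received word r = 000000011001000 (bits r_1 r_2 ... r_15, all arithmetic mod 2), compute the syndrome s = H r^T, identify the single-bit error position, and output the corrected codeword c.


s = (1, 1, 0, 1)^T, error position = 13, corrected codeword c = 000000011001100

Compute s = H r^T mod 2 one row at a time:
  s_1 = 1 + 1 + 0 + 0 + 1 + 0 + 0 + 0 = 3 ≡ 1 (mod 2).
  s_2 = 0 + 0 + 0 + 0 + 1 + 0 + 0 + 0 = 1 ≡ 1 (mod 2).
  s_3 = 0 + 0 + 0 + 0 + 0 + 0 + 0 + 0 = 0 ≡ 0 (mod 2).
  s_4 = 0 + 0 + 0 + 0 + 1 + 0 + 0 + 0 = 1 ≡ 1 (mod 2).
s = (1, 1, 0, 1)^T — this equals column 13 of H (binary 1101), so error is at position 13.
Correct: flip bit 13 of r = 000000011001000 to get c = 000000011001100.


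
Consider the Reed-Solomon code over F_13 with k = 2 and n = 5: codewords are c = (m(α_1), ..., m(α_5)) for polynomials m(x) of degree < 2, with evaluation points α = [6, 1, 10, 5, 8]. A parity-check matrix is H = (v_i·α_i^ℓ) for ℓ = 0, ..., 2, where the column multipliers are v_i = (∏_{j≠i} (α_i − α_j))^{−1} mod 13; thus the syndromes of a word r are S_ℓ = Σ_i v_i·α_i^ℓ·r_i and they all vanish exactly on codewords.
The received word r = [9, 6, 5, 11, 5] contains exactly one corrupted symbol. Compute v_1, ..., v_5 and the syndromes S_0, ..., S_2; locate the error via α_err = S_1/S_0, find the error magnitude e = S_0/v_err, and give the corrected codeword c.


S = (12, 3, 4), error at position 3, error magnitude e = 4, c = [9, 6, 1, 11, 5].

Step 1: column multipliers v_i = (∏_{j≠i}(α_i − α_j))^{−1} mod 13.
  i = 1 (α = 6): (6−1)(6−10)(6−5)(6−8) = 5·(−4)·1·(−2) = 40 ≡ 1, so v_1 = 1^{−1} = 1 (mod 13).
  i = 2 (α = 1): (1−6)(1−10)(1−5)(1−8) = (−5)·(−9)·(−4)·(−7) = 1260 ≡ 12, so v_2 = 12^{−1} = 12 (mod 13).
  i = 3 (α = 10): (10−6)(10−1)(10−5)(10−8) = 4·9·5·2 = 360 ≡ 9, so v_3 = 9^{−1} = 3 (mod 13).
  i = 4 (α = 5): (5−6)(5−1)(5−10)(5−8) = (−1)·4·(−5)·(−3) = −60 ≡ 5, so v_4 = 5^{−1} = 8 (mod 13).
  i = 5 (α = 8): (8−6)(8−1)(8−10)(8−5) = 2·7·(−2)·3 = −84 ≡ 7, so v_5 = 7^{−1} = 2 (mod 13).
  v = [1, 12, 3, 8, 2].
Step 2: syndromes of r = [9, 6, 5, 11, 5] (all sums mod 13).
  S_0 = Σ v_i r_i = 1·9 + 12·6 + 3·5 + 8·11 + 2·5 = 194 ≡ 12.
  S_1 = Σ v_i α_i r_i = 1·6·9 + 12·1·6 + 3·10·5 + 8·5·11 + 2·8·5 = 796 ≡ 3.
  α_i^2 mod 13 = [10, 1, 9, 12, 12].
  S_2 = Σ v_i α_i^2 r_i = 1·10·9 + 12·1·6 + 3·9·5 + 8·12·11 + 2·12·5 = 1473 ≡ 4.
  S = (12, 3, 4) ≠ 0, so r is not a codeword (an error is present).
Step 3: locate the error. For a single error e at position i, S_ℓ = v_i·e·α_i^ℓ, so α_err = S_1/S_0.
  S_0^{−1} = 12^{−1} = 12 (mod 13), so α_err = 3·12 = 36 ≡ 10 = α_3. Error position i = 3.
  Consistency check: S_2/S_1 = 4·9 = 36 ≡ 10 = α_err ✓ (single-error assumption holds).
Step 4: error magnitude e = S_0/v_3 = S_0·∏_{j≠3}(α_3 − α_j) = 12·9 = 108 ≡ 4 (mod 13).
Step 5: correct position 3: c_3 = r_3 − e = 5 − 4 ≡ 1 (mod 13). Hence c = [9, 6, 1, 11, 5].
  Check: interpolating c through the α_i gives m(x) = 8 + 11·x (degree < 2) with m(α_i) = c_i for every i, so c is indeed a codeword.


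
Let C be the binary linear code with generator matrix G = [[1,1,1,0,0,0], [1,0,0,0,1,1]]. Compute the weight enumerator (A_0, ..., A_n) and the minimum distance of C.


Weight distribution: A_0 = 1, A_3 = 2, A_4 = 1. Minimum distance d = 3.

Enumerate all 2^2 = 4 messages m ∈ F_2^2.
For each, compute codeword c = mG in F_2^6, then tally its weight.
  m = 00 → c = 000000, weight = 0.
  m = 10 → c = 111000, weight = 3.
  m = 01 → c = 100011, weight = 3.
  m = 11 → c = 011011, weight = 4.
Tally weights:
  weight 0: 1 codewords.
  weight 3: 2 codewords.
  weight 4: 1 codewords.
Minimum distance d = smallest w > 0 with A_w > 0 = 3.
Sanity: Σ A_w = 4 = 2^2 = 4 ✓.


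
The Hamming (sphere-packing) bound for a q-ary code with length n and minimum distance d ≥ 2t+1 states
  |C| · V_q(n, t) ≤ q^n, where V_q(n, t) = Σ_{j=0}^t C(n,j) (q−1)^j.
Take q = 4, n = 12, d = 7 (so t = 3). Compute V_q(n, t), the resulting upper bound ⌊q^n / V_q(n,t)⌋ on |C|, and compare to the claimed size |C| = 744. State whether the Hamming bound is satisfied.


V_q(n, t) = 6571, q^n = 16777216, Hamming bound = 2553, |C| = 744 ≤ bound (satisfied).

Step 1: Compute V_q(n, t) = Σ_{j=0}^3 C(n, j) (q−1)^j.
  j = 0: C(12,0)·(3)^0 = 1·1 = 1.
  j = 1: C(12,1)·(3)^1 = 12·3 = 36.
  j = 2: C(12,2)·(3)^2 = 66·9 = 594.
  j = 3: C(12,3)·(3)^3 = 220·27 = 5940.
  V_q(n, t) = 1 + 36 + 594 + 5940 = 6571.
Step 2: q^n = 4^12 = 16777216.
Step 3: Hamming bound ⌊q^n / V_q(n,t)⌋ = ⌊16777216/6571⌋ = 2553.
Step 4: Compare |C| = 744 to 2553: satisfied.
The claimed |C| lies below the Hamming bound.


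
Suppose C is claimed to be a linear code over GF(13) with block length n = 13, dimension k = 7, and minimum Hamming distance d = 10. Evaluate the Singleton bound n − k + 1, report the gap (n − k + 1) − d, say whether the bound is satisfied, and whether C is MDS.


Singleton RHS = n − k + 1 = 7, slack = -3, bound violated (no such code; not MDS).

Singleton bound: d ≤ n − k + 1.
Here n = 13, k = 7, so n − k + 1 = 7.
Given d = 10, check d ≤ 7: NO.
Slack = (n − k + 1) − d = -3.
The slack is negative: d = 10 exceeds n − k + 1 = 7 by 3, so the Singleton bound is violated and no linear [13, 7, 10]_13 code can exist. In particular it is not MDS (MDS requires d = n − k + 1 exactly).
Description: the claimed parameters are [13, 7, 10]_13; such a code would be impossible (violates the Singleton bound).


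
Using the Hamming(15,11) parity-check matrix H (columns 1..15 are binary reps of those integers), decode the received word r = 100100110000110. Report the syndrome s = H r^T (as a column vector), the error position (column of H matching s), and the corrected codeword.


s = (1, 0, 0, 1)^T, error position = 9, corrected codeword c = 100100111000110

Compute s = H r^T mod 2 one row at a time:
  s_1 = 1 + 0 + 0 + 0 + 0 + 1 + 1 + 0 = 3 ≡ 1 (mod 2).
  s_2 = 1 + 0 + 0 + 1 + 0 + 1 + 1 + 0 = 4 ≡ 0 (mod 2).
  s_3 = 0 + 0 + 0 + 1 + 0 + 0 + 1 + 0 = 2 ≡ 0 (mod 2).
  s_4 = 1 + 0 + 0 + 1 + 0 + 0 + 1 + 0 = 3 ≡ 1 (mod 2).
s = (1, 0, 0, 1)^T — this equals column 9 of H (binary 1001), so error is at position 9.
Correct: flip bit 9 of r = 100100110000110 to get c = 100100111000110.


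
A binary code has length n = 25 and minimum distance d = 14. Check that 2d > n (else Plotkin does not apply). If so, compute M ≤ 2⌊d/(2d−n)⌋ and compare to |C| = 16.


Plotkin bound M ≤ 8; given |C| = 16 > bound (violated).

Check applicability: 2d = 28, n = 25.
2d − n = 3 > 0, so Plotkin applies.
Compute d/(2d−n) = 14/3 ≈ 4.6667.
⌊d/(2d−n)⌋ = 4.
Plotkin bound: M ≤ 2·4 = 8.
Given |C| = 16, check: VIOLATED.
This |C| is above the Plotkin bound, so no binary code with n = 25, d = 14 and 16 codewords exists.


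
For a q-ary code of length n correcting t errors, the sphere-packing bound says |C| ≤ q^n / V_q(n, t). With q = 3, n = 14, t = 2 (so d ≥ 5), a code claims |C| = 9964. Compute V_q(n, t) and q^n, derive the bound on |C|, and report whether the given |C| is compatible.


V_q(n, t) = 393, q^n = 4782969, Hamming bound = 12170, |C| = 9964 ≤ bound (satisfied).

Step 1: Compute V_q(n, t) = Σ_{j=0}^2 C(n, j) (q−1)^j.
  j = 0: C(14,0)·(2)^0 = 1·1 = 1.
  j = 1: C(14,1)·(2)^1 = 14·2 = 28.
  j = 2: C(14,2)·(2)^2 = 91·4 = 364.
  V_q(n, t) = 1 + 28 + 364 = 393.
Step 2: q^n = 3^14 = 4782969.
Step 3: Hamming bound ⌊q^n / V_q(n,t)⌋ = ⌊4782969/393⌋ = 12170.
Step 4: Compare |C| = 9964 to 12170: satisfied.
The claimed |C| lies below the Hamming bound.


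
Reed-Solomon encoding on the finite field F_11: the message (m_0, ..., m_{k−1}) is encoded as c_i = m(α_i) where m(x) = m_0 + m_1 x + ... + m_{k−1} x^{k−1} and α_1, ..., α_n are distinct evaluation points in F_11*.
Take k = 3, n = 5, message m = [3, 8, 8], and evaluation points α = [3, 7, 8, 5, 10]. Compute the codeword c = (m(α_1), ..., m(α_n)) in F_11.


c = [0, 0, 7, 1, 3]

Message polynomial: m(x) = 3 + 8·x + 8·x^2 (mod 11).
For each evaluation point α_i, compute m(α_i) mod 11:
  α_1 = 3: Horner steps 8 → 10 → 0, so m(3) = 0.
  α_2 = 7: Horner steps 8 → 9 → 0, so m(7) = 0.
  α_3 = 8: Horner steps 8 → 6 → 7, so m(8) = 7.
  α_4 = 5: Horner steps 8 → 4 → 1, so m(5) = 1.
  α_5 = 10: Horner steps 8 → 0 → 3, so m(10) = 3.
Codeword c = [0, 0, 7, 1, 3] ∈ F_11^5.


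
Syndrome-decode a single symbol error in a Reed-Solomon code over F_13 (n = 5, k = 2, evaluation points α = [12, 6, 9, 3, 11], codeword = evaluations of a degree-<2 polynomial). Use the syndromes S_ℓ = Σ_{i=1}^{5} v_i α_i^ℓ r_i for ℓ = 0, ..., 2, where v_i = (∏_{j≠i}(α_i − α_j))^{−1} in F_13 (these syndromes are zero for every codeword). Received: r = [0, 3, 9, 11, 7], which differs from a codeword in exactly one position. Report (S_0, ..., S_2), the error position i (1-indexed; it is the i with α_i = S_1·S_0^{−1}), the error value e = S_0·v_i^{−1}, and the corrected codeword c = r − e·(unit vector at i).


S = (10, 12, 4), error at position 3, error magnitude e = 1, c = [0, 3, 8, 11, 7].

Step 1: column multipliers v_i = (∏_{j≠i}(α_i − α_j))^{−1} mod 13.
  i = 1 (α = 12): (12−6)(12−9)(12−3)(12−11) = 6·3·9·1 = 162 ≡ 6, so v_1 = 6^{−1} = 11 (mod 13).
  i = 2 (α = 6): (6−12)(6−9)(6−3)(6−11) = (−6)·(−3)·3·(−5) = −270 ≡ 3, so v_2 = 3^{−1} = 9 (mod 13).
  i = 3 (α = 9): (9−12)(9−6)(9−3)(9−11) = (−3)·3·6·(−2) = 108 ≡ 4, so v_3 = 4^{−1} = 10 (mod 13).
  i = 4 (α = 3): (3−12)(3−6)(3−9)(3−11) = (−9)·(−3)·(−6)·(−8) = 1296 ≡ 9, so v_4 = 9^{−1} = 3 (mod 13).
  i = 5 (α = 11): (11−12)(11−6)(11−9)(11−3) = (−1)·5·2·8 = −80 ≡ 11, so v_5 = 11^{−1} = 6 (mod 13).
  v = [11, 9, 10, 3, 6].
Step 2: syndromes of r = [0, 3, 9, 11, 7] (all sums mod 13).
  S_0 = Σ v_i r_i = 11·0 + 9·3 + 10·9 + 3·11 + 6·7 = 192 ≡ 10.
  S_1 = Σ v_i α_i r_i = 11·12·0 + 9·6·3 + 10·9·9 + 3·3·11 + 6·11·7 = 1533 ≡ 12.
  α_i^2 mod 13 = [1, 10, 3, 9, 4].
  S_2 = Σ v_i α_i^2 r_i = 11·1·0 + 9·10·3 + 10·3·9 + 3·9·11 + 6·4·7 = 1005 ≡ 4.
  S = (10, 12, 4) ≠ 0, so r is not a codeword (an error is present).
Step 3: locate the error. For a single error e at position i, S_ℓ = v_i·e·α_i^ℓ, so α_err = S_1/S_0.
  S_0^{−1} = 10^{−1} = 4 (mod 13), so α_err = 12·4 = 48 ≡ 9 = α_3. Error position i = 3.
  Consistency check: S_2/S_1 = 4·12 = 48 ≡ 9 = α_err ✓ (single-error assumption holds).
Step 4: error magnitude e = S_0/v_3 = S_0·∏_{j≠3}(α_3 − α_j) = 10·4 = 40 ≡ 1 (mod 13).
Step 5: correct position 3: c_3 = r_3 − e = 9 − 1 ≡ 8 (mod 13). Hence c = [0, 3, 8, 11, 7].
  Check: interpolating c through the α_i gives m(x) = 6 + 6·x (degree < 2) with m(α_i) = c_i for every i, so c is indeed a codeword.


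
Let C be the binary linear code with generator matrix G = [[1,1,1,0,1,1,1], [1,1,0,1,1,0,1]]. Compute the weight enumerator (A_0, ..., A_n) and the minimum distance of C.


Weight distribution: A_0 = 1, A_3 = 1, A_5 = 1, A_6 = 1. Minimum distance d = 3.

Enumerate all 2^2 = 4 messages m ∈ F_2^2.
For each, compute codeword c = mG in F_2^7, then tally its weight.
  m = 00 → c = 0000000, weight = 0.
  m = 10 → c = 1110111, weight = 6.
  m = 01 → c = 1101101, weight = 5.
  m = 11 → c = 0011010, weight = 3.
Tally weights:
  weight 0: 1 codewords.
  weight 3: 1 codewords.
  weight 5: 1 codewords.
  weight 6: 1 codewords.
Minimum distance d = smallest w > 0 with A_w > 0 = 3.
Sanity: Σ A_w = 4 = 2^2 = 4 ✓.


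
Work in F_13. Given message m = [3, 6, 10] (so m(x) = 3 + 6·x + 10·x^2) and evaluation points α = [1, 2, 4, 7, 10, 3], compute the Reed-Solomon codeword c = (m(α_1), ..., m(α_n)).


c = [6, 3, 5, 2, 10, 7]

Message polynomial: m(x) = 3 + 6·x + 10·x^2 (mod 13).
For each evaluation point α_i, compute m(α_i) mod 13:
  α_1 = 1: Horner steps 10 → 3 → 6, so m(1) = 6.
  α_2 = 2: Horner steps 10 → 0 → 3, so m(2) = 3.
  α_3 = 4: Horner steps 10 → 7 → 5, so m(4) = 5.
  α_4 = 7: Horner steps 10 → 11 → 2, so m(7) = 2.
  α_5 = 10: Horner steps 10 → 2 → 10, so m(10) = 10.
  α_6 = 3: Horner steps 10 → 10 → 7, so m(3) = 7.
Codeword c = [6, 3, 5, 2, 10, 7] ∈ F_13^6.


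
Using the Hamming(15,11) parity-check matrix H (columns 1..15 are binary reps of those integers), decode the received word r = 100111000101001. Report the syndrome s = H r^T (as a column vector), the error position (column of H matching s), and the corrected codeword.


s = (1, 1, 1, 1)^T, error position = 15, corrected codeword c = 100111000101000

Compute s = H r^T mod 2 one row at a time:
  s_1 = 0 + 0 + 1 + 0 + 1 + 0 + 0 + 1 = 3 ≡ 1 (mod 2).
  s_2 = 1 + 1 + 1 + 0 + 1 + 0 + 0 + 1 = 5 ≡ 1 (mod 2).
  s_3 = 0 + 0 + 1 + 0 + 1 + 0 + 0 + 1 = 3 ≡ 1 (mod 2).
  s_4 = 1 + 0 + 1 + 0 + 0 + 0 + 0 + 1 = 3 ≡ 1 (mod 2).
s = (1, 1, 1, 1)^T — this equals column 15 of H (binary 1111), so error is at position 15.
Correct: flip bit 15 of r = 100111000101001 to get c = 100111000101000.


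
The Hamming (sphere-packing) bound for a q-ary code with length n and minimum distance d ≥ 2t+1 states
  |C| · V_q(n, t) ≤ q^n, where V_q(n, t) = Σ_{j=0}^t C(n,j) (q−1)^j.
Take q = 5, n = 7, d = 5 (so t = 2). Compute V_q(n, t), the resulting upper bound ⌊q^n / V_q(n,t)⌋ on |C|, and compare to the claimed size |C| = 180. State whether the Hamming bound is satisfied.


V_q(n, t) = 365, q^n = 78125, Hamming bound = 214, |C| = 180 ≤ bound (satisfied).

Step 1: Compute V_q(n, t) = Σ_{j=0}^2 C(n, j) (q−1)^j.
  j = 0: C(7,0)·(4)^0 = 1·1 = 1.
  j = 1: C(7,1)·(4)^1 = 7·4 = 28.
  j = 2: C(7,2)·(4)^2 = 21·16 = 336.
  V_q(n, t) = 1 + 28 + 336 = 365.
Step 2: q^n = 5^7 = 78125.
Step 3: Hamming bound ⌊q^n / V_q(n,t)⌋ = ⌊78125/365⌋ = 214.
Step 4: Compare |C| = 180 to 214: satisfied.
The claimed |C| lies below the Hamming bound.


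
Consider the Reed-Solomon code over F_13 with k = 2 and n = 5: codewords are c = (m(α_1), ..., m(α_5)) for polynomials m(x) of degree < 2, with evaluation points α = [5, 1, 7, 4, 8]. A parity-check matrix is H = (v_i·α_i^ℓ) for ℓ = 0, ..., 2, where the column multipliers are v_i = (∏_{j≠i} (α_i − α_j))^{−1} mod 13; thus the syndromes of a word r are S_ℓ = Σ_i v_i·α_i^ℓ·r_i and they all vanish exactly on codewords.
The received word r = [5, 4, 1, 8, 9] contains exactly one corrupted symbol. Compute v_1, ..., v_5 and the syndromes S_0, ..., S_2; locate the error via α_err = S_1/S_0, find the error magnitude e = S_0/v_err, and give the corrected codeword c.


S = (5, 9, 11), error at position 3, error magnitude e = 2, c = [5, 4, 12, 8, 9].

Step 1: column multipliers v_i = (∏_{j≠i}(α_i − α_j))^{−1} mod 13.
  i = 1 (α = 5): (5−1)(5−7)(5−4)(5−8) = 4·(−2)·1·(−3) = 24 ≡ 11, so v_1 = 11^{−1} = 6 (mod 13).
  i = 2 (α = 1): (1−5)(1−7)(1−4)(1−8) = (−4)·(−6)·(−3)·(−7) = 504 ≡ 10, so v_2 = 10^{−1} = 4 (mod 13).
  i = 3 (α = 7): (7−5)(7−1)(7−4)(7−8) = 2·6·3·(−1) = −36 ≡ 3, so v_3 = 3^{−1} = 9 (mod 13).
  i = 4 (α = 4): (4−5)(4−1)(4−7)(4−8) = (−1)·3·(−3)·(−4) = −36 ≡ 3, so v_4 = 3^{−1} = 9 (mod 13).
  i = 5 (α = 8): (8−5)(8−1)(8−7)(8−4) = 3·7·1·4 = 84 ≡ 6, so v_5 = 6^{−1} = 11 (mod 13).
  v = [6, 4, 9, 9, 11].
Step 2: syndromes of r = [5, 4, 1, 8, 9] (all sums mod 13).
  S_0 = Σ v_i r_i = 6·5 + 4·4 + 9·1 + 9·8 + 11·9 = 226 ≡ 5.
  S_1 = Σ v_i α_i r_i = 6·5·5 + 4·1·4 + 9·7·1 + 9·4·8 + 11·8·9 = 1309 ≡ 9.
  α_i^2 mod 13 = [12, 1, 10, 3, 12].
  S_2 = Σ v_i α_i^2 r_i = 6·12·5 + 4·1·4 + 9·10·1 + 9·3·8 + 11·12·9 = 1870 ≡ 11.
  S = (5, 9, 11) ≠ 0, so r is not a codeword (an error is present).
Step 3: locate the error. For a single error e at position i, S_ℓ = v_i·e·α_i^ℓ, so α_err = S_1/S_0.
  S_0^{−1} = 5^{−1} = 8 (mod 13), so α_err = 9·8 = 72 ≡ 7 = α_3. Error position i = 3.
  Consistency check: S_2/S_1 = 11·3 = 33 ≡ 7 = α_err ✓ (single-error assumption holds).
Step 4: error magnitude e = S_0/v_3 = S_0·∏_{j≠3}(α_3 − α_j) = 5·3 = 15 ≡ 2 (mod 13).
Step 5: correct position 3: c_3 = r_3 − e = 1 − 2 ≡ 12 (mod 13). Hence c = [5, 4, 12, 8, 9].
  Check: interpolating c through the α_i gives m(x) = 7 + 10·x (degree < 2) with m(α_i) = c_i for every i, so c is indeed a codeword.


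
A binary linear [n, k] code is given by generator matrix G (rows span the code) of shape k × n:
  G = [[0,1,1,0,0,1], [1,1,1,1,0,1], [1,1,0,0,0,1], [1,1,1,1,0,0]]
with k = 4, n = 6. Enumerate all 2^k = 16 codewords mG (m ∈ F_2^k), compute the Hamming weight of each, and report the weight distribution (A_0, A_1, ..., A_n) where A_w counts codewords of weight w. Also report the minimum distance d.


Weight distribution: A_0 = 1, A_1 = 1, A_2 = 6, A_3 = 6, A_4 = 1, A_5 = 1. Minimum distance d = 1.

Enumerate all 2^4 = 16 messages m ∈ F_2^4.
For each, compute codeword c = mG in F_2^6, then tally its weight.
  m = 0000 → c = 000000, weight = 0.
  m = 1000 → c = 011001, weight = 3.
  m = 0100 → c = 111101, weight = 5.
  m = 1100 → c = 100100, weight = 2.
  m = 0010 → c = 110001, weight = 3.
  m = 1010 → c = 101000, weight = 2.
  m = 0110 → c = 001100, weight = 2.
  m = 1110 → c = 010101, weight = 3.
  m = 0001 → c = 111100, weight = 4.
  m = 1001 → c = 100101, weight = 3.
  m = 0101 → c = 000001, weight = 1.
  m = 1101 → c = 011000, weight = 2.
  m = 0011 → c = 001101, weight = 3.
  m = 1011 → c = 010100, weight = 2.
  m = 0111 → c = 110000, weight = 2.
  m = 1111 → c = 101001, weight = 3.
Tally weights:
  weight 0: 1 codewords.
  weight 1: 1 codewords.
  weight 2: 6 codewords.
  weight 3: 6 codewords.
  weight 4: 1 codewords.
  weight 5: 1 codewords.
Minimum distance d = smallest w > 0 with A_w > 0 = 1.
Sanity: Σ A_w = 16 = 2^4 = 16 ✓.


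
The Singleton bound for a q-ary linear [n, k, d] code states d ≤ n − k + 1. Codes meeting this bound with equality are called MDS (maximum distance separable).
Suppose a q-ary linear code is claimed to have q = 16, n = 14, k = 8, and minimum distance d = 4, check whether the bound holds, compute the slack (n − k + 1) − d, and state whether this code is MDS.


Singleton RHS = n − k + 1 = 7, slack = 3, bound satisfied, not MDS.

Singleton bound: d ≤ n − k + 1.
Here n = 14, k = 8, so n − k + 1 = 7.
Given d = 4, check d ≤ 7: YES.
Slack = (n − k + 1) − d = 3.
The code is NOT MDS (slack = 3 > 0).
Description: the claimed parameters are [14, 8, 4]_16; such a code would be non-MDS.


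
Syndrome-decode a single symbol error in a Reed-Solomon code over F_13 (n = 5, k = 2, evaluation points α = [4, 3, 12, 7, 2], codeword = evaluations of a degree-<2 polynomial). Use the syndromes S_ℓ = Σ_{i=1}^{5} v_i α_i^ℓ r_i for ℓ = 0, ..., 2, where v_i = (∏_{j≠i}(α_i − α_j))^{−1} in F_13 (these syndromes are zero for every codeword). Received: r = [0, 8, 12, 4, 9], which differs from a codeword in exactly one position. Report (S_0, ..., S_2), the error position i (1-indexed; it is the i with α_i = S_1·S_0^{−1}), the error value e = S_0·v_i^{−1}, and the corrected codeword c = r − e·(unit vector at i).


S = (5, 7, 2), error at position 1, error magnitude e = 6, c = [7, 8, 12, 4, 9].

Step 1: column multipliers v_i = (∏_{j≠i}(α_i − α_j))^{−1} mod 13.
  i = 1 (α = 4): (4−3)(4−12)(4−7)(4−2) = 1·(−8)·(−3)·2 = 48 ≡ 9, so v_1 = 9^{−1} = 3 (mod 13).
  i = 2 (α = 3): (3−4)(3−12)(3−7)(3−2) = (−1)·(−9)·(−4)·1 = −36 ≡ 3, so v_2 = 3^{−1} = 9 (mod 13).
  i = 3 (α = 12): (12−4)(12−3)(12−7)(12−2) = 8·9·5·10 = 3600 ≡ 12, so v_3 = 12^{−1} = 12 (mod 13).
  i = 4 (α = 7): (7−4)(7−3)(7−12)(7−2) = 3·4·(−5)·5 = −300 ≡ 12, so v_4 = 12^{−1} = 12 (mod 13).
  i = 5 (α = 2): (2−4)(2−3)(2−12)(2−7) = (−2)·(−1)·(−10)·(−5) = 100 ≡ 9, so v_5 = 9^{−1} = 3 (mod 13).
  v = [3, 9, 12, 12, 3].
Step 2: syndromes of r = [0, 8, 12, 4, 9] (all sums mod 13).
  S_0 = Σ v_i r_i = 3·0 + 9·8 + 12·12 + 12·4 + 3·9 = 291 ≡ 5.
  S_1 = Σ v_i α_i r_i = 3·4·0 + 9·3·8 + 12·12·12 + 12·7·4 + 3·2·9 = 2334 ≡ 7.
  α_i^2 mod 13 = [3, 9, 1, 10, 4].
  S_2 = Σ v_i α_i^2 r_i = 3·3·0 + 9·9·8 + 12·1·12 + 12·10·4 + 3·4·9 = 1380 ≡ 2.
  S = (5, 7, 2) ≠ 0, so r is not a codeword (an error is present).
Step 3: locate the error. For a single error e at position i, S_ℓ = v_i·e·α_i^ℓ, so α_err = S_1/S_0.
  S_0^{−1} = 5^{−1} = 8 (mod 13), so α_err = 7·8 = 56 ≡ 4 = α_1. Error position i = 1.
  Consistency check: S_2/S_1 = 2·2 = 4 ≡ 4 = α_err ✓ (single-error assumption holds).
Step 4: error magnitude e = S_0/v_1 = S_0·∏_{j≠1}(α_1 − α_j) = 5·9 = 45 ≡ 6 (mod 13).
Step 5: correct position 1: c_1 = r_1 − e = 0 − 6 ≡ 7 (mod 13). Hence c = [7, 8, 12, 4, 9].
  Check: interpolating c through the α_i gives m(x) = 11 + 12·x (degree < 2) with m(α_i) = c_i for every i, so c is indeed a codeword.


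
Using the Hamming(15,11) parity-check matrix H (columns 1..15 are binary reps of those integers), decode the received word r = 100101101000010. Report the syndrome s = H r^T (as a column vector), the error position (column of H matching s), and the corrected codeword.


s = (0, 0, 1, 1)^T, error position = 3, corrected codeword c = 101101101000010

Compute s = H r^T mod 2 one row at a time:
  s_1 = 0 + 1 + 0 + 0 + 0 + 0 + 1 + 0 = 2 ≡ 0 (mod 2).
  s_2 = 1 + 0 + 1 + 1 + 0 + 0 + 1 + 0 = 4 ≡ 0 (mod 2).
  s_3 = 0 + 0 + 1 + 1 + 0 + 0 + 1 + 0 = 3 ≡ 1 (mod 2).
  s_4 = 1 + 0 + 0 + 1 + 1 + 0 + 0 + 0 = 3 ≡ 1 (mod 2).
s = (0, 0, 1, 1)^T — this equals column 3 of H (binary 0011), so error is at position 3.
Correct: flip bit 3 of r = 100101101000010 to get c = 101101101000010.


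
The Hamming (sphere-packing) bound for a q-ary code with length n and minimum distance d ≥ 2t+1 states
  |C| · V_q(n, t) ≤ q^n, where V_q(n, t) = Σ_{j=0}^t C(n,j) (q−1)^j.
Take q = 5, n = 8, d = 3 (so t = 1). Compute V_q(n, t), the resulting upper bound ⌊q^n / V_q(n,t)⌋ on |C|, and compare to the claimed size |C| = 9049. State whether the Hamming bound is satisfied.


V_q(n, t) = 33, q^n = 390625, Hamming bound = 11837, |C| = 9049 ≤ bound (satisfied).

Step 1: Compute V_q(n, t) = Σ_{j=0}^1 C(n, j) (q−1)^j.
  j = 0: C(8,0)·(4)^0 = 1·1 = 1.
  j = 1: C(8,1)·(4)^1 = 8·4 = 32.
  V_q(n, t) = 1 + 32 = 33.
Step 2: q^n = 5^8 = 390625.
Step 3: Hamming bound ⌊q^n / V_q(n,t)⌋ = ⌊390625/33⌋ = 11837.
Step 4: Compare |C| = 9049 to 11837: satisfied.
The claimed |C| lies below the Hamming bound.


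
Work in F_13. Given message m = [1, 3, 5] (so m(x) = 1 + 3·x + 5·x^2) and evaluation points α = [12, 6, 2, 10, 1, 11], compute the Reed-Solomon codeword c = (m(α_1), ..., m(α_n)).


c = [3, 4, 1, 11, 9, 2]

Message polynomial: m(x) = 1 + 3·x + 5·x^2 (mod 13).
For each evaluation point α_i, compute m(α_i) mod 13:
  α_1 = 12: Horner steps 5 → 11 → 3, so m(12) = 3.
  α_2 = 6: Horner steps 5 → 7 → 4, so m(6) = 4.
  α_3 = 2: Horner steps 5 → 0 → 1, so m(2) = 1.
  α_4 = 10: Horner steps 5 → 1 → 11, so m(10) = 11.
  α_5 = 1: Horner steps 5 → 8 → 9, so m(1) = 9.
  α_6 = 11: Horner steps 5 → 6 → 2, so m(11) = 2.
Codeword c = [3, 4, 1, 11, 9, 2] ∈ F_13^6.


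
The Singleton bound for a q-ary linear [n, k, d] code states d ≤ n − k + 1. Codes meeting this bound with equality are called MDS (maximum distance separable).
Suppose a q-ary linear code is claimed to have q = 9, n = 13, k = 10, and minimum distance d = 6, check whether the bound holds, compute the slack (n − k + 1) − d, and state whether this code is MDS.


Singleton RHS = n − k + 1 = 4, slack = -2, bound violated (no such code; not MDS).

Singleton bound: d ≤ n − k + 1.
Here n = 13, k = 10, so n − k + 1 = 4.
Given d = 6, check d ≤ 4: NO.
Slack = (n − k + 1) − d = -2.
The slack is negative: d = 6 exceeds n − k + 1 = 4 by 2, so the Singleton bound is violated and no linear [13, 10, 6]_9 code can exist. In particular it is not MDS (MDS requires d = n − k + 1 exactly).
Description: the claimed parameters are [13, 10, 6]_9; such a code would be impossible (violates the Singleton bound).


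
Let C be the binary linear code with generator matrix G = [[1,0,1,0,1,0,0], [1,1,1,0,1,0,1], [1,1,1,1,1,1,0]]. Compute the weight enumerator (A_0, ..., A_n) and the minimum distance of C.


Weight distribution: A_0 = 1, A_2 = 1, A_3 = 3, A_5 = 1, A_6 = 2. Minimum distance d = 2.

Enumerate all 2^3 = 8 messages m ∈ F_2^3.
For each, compute codeword c = mG in F_2^7, then tally its weight.
  m = 000 → c = 0000000, weight = 0.
  m = 100 → c = 1010100, weight = 3.
  m = 010 → c = 1110101, weight = 5.
  m = 110 → c = 0100001, weight = 2.
  m = 001 → c = 1111110, weight = 6.
  m = 101 → c = 0101010, weight = 3.
  m = 011 → c = 0001011, weight = 3.
  m = 111 → c = 1011111, weight = 6.
Tally weights:
  weight 0: 1 codewords.
  weight 2: 1 codewords.
  weight 3: 3 codewords.
  weight 5: 1 codewords.
  weight 6: 2 codewords.
Minimum distance d = smallest w > 0 with A_w > 0 = 2.
Sanity: Σ A_w = 8 = 2^3 = 8 ✓.


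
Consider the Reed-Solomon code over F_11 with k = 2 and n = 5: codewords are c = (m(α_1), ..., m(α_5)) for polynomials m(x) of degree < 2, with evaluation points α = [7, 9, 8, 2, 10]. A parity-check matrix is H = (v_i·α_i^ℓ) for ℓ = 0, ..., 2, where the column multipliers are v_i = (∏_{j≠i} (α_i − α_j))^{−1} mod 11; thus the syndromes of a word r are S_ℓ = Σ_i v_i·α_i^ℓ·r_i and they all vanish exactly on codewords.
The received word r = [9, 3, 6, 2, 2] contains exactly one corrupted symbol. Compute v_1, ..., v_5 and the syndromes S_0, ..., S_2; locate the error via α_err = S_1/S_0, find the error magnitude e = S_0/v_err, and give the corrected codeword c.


S = (6, 5, 6), error at position 5, error magnitude e = 2, c = [9, 3, 6, 2, 0].

Step 1: column multipliers v_i = (∏_{j≠i}(α_i − α_j))^{−1} mod 11.
  i = 1 (α = 7): (7−9)(7−8)(7−2)(7−10) = (−2)·(−1)·5·(−3) = −30 ≡ 3, so v_1 = 3^{−1} = 4 (mod 11).
  i = 2 (α = 9): (9−7)(9−8)(9−2)(9−10) = 2·1·7·(−1) = −14 ≡ 8, so v_2 = 8^{−1} = 7 (mod 11).
  i = 3 (α = 8): (8−7)(8−9)(8−2)(8−10) = 1·(−1)·6·(−2) = 12 ≡ 1, so v_3 = 1^{−1} = 1 (mod 11).
  i = 4 (α = 2): (2−7)(2−9)(2−8)(2−10) = (−5)·(−7)·(−6)·(−8) = 1680 ≡ 8, so v_4 = 8^{−1} = 7 (mod 11).
  i = 5 (α = 10): (10−7)(10−9)(10−8)(10−2) = 3·1·2·8 = 48 ≡ 4, so v_5 = 4^{−1} = 3 (mod 11).
  v = [4, 7, 1, 7, 3].
Step 2: syndromes of r = [9, 3, 6, 2, 2] (all sums mod 11).
  S_0 = Σ v_i r_i = 4·9 + 7·3 + 1·6 + 7·2 + 3·2 = 83 ≡ 6.
  S_1 = Σ v_i α_i r_i = 4·7·9 + 7·9·3 + 1·8·6 + 7·2·2 + 3·10·2 = 577 ≡ 5.
  α_i^2 mod 11 = [5, 4, 9, 4, 1].
  S_2 = Σ v_i α_i^2 r_i = 4·5·9 + 7·4·3 + 1·9·6 + 7·4·2 + 3·1·2 = 380 ≡ 6.
  S = (6, 5, 6) ≠ 0, so r is not a codeword (an error is present).
Step 3: locate the error. For a single error e at position i, S_ℓ = v_i·e·α_i^ℓ, so α_err = S_1/S_0.
  S_0^{−1} = 6^{−1} = 2 (mod 11), so α_err = 5·2 = 10 ≡ 10 = α_5. Error position i = 5.
  Consistency check: S_2/S_1 = 6·9 = 54 ≡ 10 = α_err ✓ (single-error assumption holds).
Step 4: error magnitude e = S_0/v_5 = S_0·∏_{j≠5}(α_5 − α_j) = 6·4 = 24 ≡ 2 (mod 11).
Step 5: correct position 5: c_5 = r_5 − e = 2 − 2 ≡ 0 (mod 11). Hence c = [9, 3, 6, 2, 0].
  Check: interpolating c through the α_i gives m(x) = 8 + 8·x (degree < 2) with m(α_i) = c_i for every i, so c is indeed a codeword.


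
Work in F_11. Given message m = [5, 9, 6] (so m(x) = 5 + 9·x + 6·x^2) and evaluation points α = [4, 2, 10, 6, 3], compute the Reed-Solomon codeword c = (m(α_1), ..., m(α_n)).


c = [5, 3, 2, 0, 9]

Message polynomial: m(x) = 5 + 9·x + 6·x^2 (mod 11).
For each evaluation point α_i, compute m(α_i) mod 11:
  α_1 = 4: Horner steps 6 → 0 → 5, so m(4) = 5.
  α_2 = 2: Horner steps 6 → 10 → 3, so m(2) = 3.
  α_3 = 10: Horner steps 6 → 3 → 2, so m(10) = 2.
  α_4 = 6: Horner steps 6 → 1 → 0, so m(6) = 0.
  α_5 = 3: Horner steps 6 → 5 → 9, so m(3) = 9.
Codeword c = [5, 3, 2, 0, 9] ∈ F_11^5.
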